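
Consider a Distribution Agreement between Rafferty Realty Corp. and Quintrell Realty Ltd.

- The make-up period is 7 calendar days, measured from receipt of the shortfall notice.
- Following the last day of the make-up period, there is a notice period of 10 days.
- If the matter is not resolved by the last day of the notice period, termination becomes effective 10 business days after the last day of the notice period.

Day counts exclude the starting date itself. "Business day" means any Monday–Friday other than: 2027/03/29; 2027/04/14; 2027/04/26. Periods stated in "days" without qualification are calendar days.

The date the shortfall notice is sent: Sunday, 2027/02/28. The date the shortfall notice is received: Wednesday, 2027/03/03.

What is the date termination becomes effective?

2027/04/05

The last day of the make-up period: 2027/03/03 + 7 days = 2027/03/10.
The last day of the notice period: 2027/03/10 + 10 days = 2027/03/20.
The date termination becomes effective: counting 10 business days from Saturday, 2027/03/20 (Mar 22, Mar 23, Mar 24, Mar 25, Mar 26, Mar 30, Mar 31, Apr 1, Apr 2, Apr 5, skipping weekends and the listed holiday on Mar 29) reaches Monday, 2027/04/05.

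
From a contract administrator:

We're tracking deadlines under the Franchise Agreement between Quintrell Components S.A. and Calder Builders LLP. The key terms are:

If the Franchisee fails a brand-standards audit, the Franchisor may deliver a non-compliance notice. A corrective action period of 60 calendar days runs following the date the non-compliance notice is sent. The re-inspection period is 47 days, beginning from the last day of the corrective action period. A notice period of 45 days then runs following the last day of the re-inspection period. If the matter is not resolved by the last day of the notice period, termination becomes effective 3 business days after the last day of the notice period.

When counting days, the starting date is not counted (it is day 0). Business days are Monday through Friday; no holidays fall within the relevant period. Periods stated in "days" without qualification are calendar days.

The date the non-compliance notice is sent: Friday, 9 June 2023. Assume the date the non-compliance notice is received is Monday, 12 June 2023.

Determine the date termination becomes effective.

The last day of the corrective action period: 9 June 2023 + 60 days = 8 August 2023.
The last day of the re-inspection period: 8 August 2023 + 47 days = 24 September 2023.
The last day of the notice period: 24 September 2023 + 45 days = 8 November 2023.
The date termination becomes effective: counting 3 business days from Wednesday, 8 November 2023 (Nov 9, Nov 10, Nov 13, skipping weekends) reaches Monday, 13 November 2023.

13 November 2023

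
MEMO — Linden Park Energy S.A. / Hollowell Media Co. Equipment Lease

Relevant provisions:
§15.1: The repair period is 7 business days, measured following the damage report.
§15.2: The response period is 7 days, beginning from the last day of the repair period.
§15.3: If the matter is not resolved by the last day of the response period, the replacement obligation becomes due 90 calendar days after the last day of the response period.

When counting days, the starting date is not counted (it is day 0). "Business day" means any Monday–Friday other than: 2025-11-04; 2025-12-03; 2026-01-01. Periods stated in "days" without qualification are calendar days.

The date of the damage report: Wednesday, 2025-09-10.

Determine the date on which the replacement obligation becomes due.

The last day of the repair period: counting 7 business days from Wednesday, 2025-09-10 (Sep 11, Sep 12, Sep 15, Sep 16, Sep 17, Sep 18, Sep 19, skipping weekends) reaches Friday, 2025-09-19.
The last day of the response period: 2025-09-19 + 7 days = 2025-09-26.
The date on which the replacement obligation becomes due: 2025-09-26 + 90 days = 2025-12-25.

2025-12-25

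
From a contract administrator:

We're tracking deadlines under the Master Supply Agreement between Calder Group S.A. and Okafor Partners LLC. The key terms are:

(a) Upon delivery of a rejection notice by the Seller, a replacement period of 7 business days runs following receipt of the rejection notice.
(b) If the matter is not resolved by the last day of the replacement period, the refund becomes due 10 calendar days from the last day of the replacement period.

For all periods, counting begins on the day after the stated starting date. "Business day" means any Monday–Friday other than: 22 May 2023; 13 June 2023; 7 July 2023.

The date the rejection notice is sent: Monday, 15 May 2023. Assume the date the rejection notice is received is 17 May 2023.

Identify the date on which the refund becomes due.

8 June 2023

From Wednesday, 17 May 2023, 7 business days (May 18, May 19, May 23, May 24, May 25, May 26, May 29, skipping weekends and the listed holiday on May 22) brings us to Monday, 29 May 2023, which is the last day of the replacement period.
The date on which the refund becomes due: 10 calendar days after 29 May 2023 is 8 June 2023.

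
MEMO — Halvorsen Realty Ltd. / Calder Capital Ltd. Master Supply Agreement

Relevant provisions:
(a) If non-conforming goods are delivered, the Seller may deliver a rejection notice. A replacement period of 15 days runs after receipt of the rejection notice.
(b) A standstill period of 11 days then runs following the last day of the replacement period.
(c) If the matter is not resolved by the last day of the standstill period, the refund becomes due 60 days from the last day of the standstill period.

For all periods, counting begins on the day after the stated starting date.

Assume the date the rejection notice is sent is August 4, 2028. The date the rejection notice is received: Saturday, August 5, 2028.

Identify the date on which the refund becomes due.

The last day of the replacement period: August 5, 2028 + 15 days = August 20, 2028.
The last day of the standstill period: August 20, 2028 + 11 days = August 31, 2028.
The date on which the refund becomes due: 60 calendar days after August 31, 2028 is October 30, 2028.

October 30, 2028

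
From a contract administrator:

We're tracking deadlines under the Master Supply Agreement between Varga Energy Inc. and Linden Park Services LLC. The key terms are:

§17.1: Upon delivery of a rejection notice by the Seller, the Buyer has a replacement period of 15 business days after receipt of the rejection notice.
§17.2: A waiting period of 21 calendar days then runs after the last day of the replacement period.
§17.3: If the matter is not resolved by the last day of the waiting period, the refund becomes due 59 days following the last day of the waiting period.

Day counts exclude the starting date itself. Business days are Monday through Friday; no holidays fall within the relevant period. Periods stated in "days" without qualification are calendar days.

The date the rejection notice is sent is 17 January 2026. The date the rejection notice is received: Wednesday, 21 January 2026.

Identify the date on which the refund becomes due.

The last day of the replacement period: counting 15 business days from Wednesday, 21 January 2026 (Jan 22, Jan 23, Jan 26, Jan 27, …, Feb 9, Feb 10, Feb 11, skipping weekends) reaches Wednesday, 11 February 2026.
The last day of the waiting period: 11 February 2026 + 21 days = 4 March 2026.
The date on which the refund becomes due: 59 calendar days after 4 March 2026 is 2 May 2026.

2 May 2026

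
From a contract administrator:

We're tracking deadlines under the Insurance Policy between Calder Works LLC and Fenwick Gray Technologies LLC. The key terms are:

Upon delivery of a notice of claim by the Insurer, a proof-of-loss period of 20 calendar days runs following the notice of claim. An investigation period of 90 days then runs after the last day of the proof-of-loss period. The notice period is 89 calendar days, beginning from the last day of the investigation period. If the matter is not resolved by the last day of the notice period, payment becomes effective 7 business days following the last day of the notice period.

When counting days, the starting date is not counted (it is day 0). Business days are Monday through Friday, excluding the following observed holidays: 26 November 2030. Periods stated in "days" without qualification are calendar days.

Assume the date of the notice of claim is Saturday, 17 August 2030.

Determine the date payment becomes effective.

13 March 2031

The last day of the proof-of-loss period: 20 calendar days after 17 August 2030 is 6 September 2030.
The last day of the investigation period: 90 calendar days after 6 September 2030 is 5 December 2030.
The last day of the notice period: 89 calendar days after 5 December 2030 is 4 March 2031.
The date payment becomes effective: 7 business days after Tuesday, 4 March 2031, skipping weekends — Mar 5, Mar 6, Mar 7, Mar 10, Mar 11, Mar 12, Mar 13 — lands on Thursday, 13 March 2031.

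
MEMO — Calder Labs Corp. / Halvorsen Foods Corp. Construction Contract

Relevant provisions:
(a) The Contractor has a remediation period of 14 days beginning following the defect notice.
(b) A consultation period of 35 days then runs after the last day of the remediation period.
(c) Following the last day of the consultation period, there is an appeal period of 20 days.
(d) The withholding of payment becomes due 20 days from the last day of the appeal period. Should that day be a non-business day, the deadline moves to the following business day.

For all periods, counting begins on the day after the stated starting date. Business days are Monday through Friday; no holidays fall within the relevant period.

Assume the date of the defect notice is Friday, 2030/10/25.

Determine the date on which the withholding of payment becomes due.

2031/01/22

The last day of the remediation period: 2030/10/25 + 14 days = 2030/11/08.
The last day of the consultation period: 35 calendar days after 2030/11/08 is 2030/12/13.
The last day of the appeal period: 20 calendar days after 2030/12/13 is 2031/01/02.
The date on which the withholding of payment becomes due: 20 calendar days after 2031/01/02 is 2031/01/22. 2031/01/22 is a Wednesday, so no roll-forward applies.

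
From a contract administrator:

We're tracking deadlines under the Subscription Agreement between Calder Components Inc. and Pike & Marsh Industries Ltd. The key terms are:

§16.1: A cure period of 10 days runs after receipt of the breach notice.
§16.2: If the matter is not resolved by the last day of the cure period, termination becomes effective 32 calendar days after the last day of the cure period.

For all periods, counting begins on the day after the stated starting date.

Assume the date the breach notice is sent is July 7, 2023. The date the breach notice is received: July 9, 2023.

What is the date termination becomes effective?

August 20, 2023

Adding 10 calendar days to July 9, 2023 gives July 19, 2023, which is the last day of the cure period.
The date termination becomes effective: 32 calendar days after July 19, 2023 is August 20, 2023.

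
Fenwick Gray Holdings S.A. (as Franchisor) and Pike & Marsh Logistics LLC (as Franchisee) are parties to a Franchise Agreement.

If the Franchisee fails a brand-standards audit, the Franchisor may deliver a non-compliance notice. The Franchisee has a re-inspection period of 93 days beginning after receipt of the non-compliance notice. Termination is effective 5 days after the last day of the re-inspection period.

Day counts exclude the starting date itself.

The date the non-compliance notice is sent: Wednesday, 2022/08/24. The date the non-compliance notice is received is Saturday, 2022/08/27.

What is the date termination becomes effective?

2022/12/03

The last day of the re-inspection period: 93 calendar days after 2022/08/27 is 2022/11/28.
The date termination becomes effective: 5 calendar days after 2022/11/28 is 2022/12/03.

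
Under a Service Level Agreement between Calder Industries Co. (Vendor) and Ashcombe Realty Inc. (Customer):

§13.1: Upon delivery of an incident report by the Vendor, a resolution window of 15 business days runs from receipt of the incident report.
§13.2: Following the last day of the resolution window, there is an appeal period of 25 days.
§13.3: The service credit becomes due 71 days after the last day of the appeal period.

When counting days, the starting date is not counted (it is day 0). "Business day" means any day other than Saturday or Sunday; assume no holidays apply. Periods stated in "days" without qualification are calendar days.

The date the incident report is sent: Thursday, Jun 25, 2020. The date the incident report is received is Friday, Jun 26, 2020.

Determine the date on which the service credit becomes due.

The last day of the resolution window: counting 15 business days from Friday, Jun 26, 2020 (Jun 29, Jun 30, Jul 1, Jul 2, …, Jul 15, Jul 16, Jul 17, skipping weekends) reaches Friday, Jul 17, 2020.
The last day of the appeal period: Jul 17, 2020 + 25 days = Aug 11, 2020.
The date on which the service credit becomes due: Aug 11, 2020 + 71 days = Oct 21, 2020.

Oct 21, 2020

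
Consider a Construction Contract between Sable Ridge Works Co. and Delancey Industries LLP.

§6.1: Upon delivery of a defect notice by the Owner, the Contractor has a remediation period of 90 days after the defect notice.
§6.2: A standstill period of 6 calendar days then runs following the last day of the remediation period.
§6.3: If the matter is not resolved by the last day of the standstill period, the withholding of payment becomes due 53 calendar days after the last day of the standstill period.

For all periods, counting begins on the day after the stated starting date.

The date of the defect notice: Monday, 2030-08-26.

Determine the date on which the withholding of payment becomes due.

The last day of the remediation period: 2030-08-26 + 90 days = 2030-11-24.
The last day of the standstill period: 6 calendar days after 2030-11-24 is 2030-11-30.
The date on which the withholding of payment becomes due: 2030-11-30 + 53 days = 2031-01-22.

2031-01-22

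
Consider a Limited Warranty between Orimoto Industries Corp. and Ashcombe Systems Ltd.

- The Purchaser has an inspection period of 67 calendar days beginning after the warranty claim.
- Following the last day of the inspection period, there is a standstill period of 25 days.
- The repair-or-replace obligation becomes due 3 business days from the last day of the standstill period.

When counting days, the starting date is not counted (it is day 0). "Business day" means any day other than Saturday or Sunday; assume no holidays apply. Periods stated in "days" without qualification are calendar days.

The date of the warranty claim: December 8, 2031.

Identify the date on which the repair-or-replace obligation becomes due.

The last day of the inspection period: December 8, 2031 + 67 days = February 13, 2032.
The last day of the standstill period: February 13, 2032 + 25 days = March 9, 2032.
The date on which the repair-or-replace obligation becomes due: counting 3 business days from Tuesday, March 9, 2032 (Mar 10, Mar 11, Mar 12, skipping weekends) reaches Friday, March 12, 2032.

March 12, 2032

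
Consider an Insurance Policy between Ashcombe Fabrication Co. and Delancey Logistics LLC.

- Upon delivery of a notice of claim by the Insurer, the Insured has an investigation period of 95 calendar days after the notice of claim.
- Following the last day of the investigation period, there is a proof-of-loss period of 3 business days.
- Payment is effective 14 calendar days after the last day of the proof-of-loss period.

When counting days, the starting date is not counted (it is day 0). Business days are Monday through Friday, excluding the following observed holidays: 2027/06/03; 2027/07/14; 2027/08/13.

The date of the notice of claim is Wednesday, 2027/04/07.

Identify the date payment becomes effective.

2027/07/29

Adding 95 calendar days to 2027/04/07 gives 2027/07/11, which is the last day of the investigation period.
The last day of the proof-of-loss period: 3 business days after Sunday, 2027/07/11, skipping weekends and the listed holiday on Jul 14 — Jul 12, Jul 13, Jul 15 — lands on Thursday, 2027/07/15.
The date payment becomes effective: 2027/07/15 + 14 days = 2027/07/29.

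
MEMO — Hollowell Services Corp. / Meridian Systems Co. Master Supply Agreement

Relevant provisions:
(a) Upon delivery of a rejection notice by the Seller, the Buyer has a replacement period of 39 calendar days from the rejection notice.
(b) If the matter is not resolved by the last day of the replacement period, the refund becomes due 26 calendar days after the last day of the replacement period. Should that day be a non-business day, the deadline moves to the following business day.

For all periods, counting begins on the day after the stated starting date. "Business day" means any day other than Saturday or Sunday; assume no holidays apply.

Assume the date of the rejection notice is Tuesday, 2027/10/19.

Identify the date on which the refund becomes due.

2027/12/23

The last day of the replacement period: 39 calendar days after 2027/10/19 is 2027/11/27.
Adding 26 calendar days to 2027/11/27 gives 2027/12/23, which is the date on which the refund becomes due. 2027/12/23 is a Thursday, so no roll-forward applies.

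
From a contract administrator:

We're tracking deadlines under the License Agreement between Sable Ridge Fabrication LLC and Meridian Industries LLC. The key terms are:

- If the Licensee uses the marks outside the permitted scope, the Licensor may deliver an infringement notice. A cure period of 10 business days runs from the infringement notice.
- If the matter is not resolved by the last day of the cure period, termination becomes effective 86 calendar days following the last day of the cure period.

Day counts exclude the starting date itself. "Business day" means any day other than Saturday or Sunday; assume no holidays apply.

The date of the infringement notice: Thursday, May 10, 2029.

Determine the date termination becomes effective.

From Thursday, May 10, 2029, 10 business days (May 11, May 14, May 15, May 16, May 17, May 18, May 21, May 22, May 23, May 24, skipping weekends) brings us to Thursday, May 24, 2029, which is the last day of the cure period.
Adding 86 calendar days to May 24, 2029 gives August 18, 2029, which is the date termination becomes effective.

August 18, 2029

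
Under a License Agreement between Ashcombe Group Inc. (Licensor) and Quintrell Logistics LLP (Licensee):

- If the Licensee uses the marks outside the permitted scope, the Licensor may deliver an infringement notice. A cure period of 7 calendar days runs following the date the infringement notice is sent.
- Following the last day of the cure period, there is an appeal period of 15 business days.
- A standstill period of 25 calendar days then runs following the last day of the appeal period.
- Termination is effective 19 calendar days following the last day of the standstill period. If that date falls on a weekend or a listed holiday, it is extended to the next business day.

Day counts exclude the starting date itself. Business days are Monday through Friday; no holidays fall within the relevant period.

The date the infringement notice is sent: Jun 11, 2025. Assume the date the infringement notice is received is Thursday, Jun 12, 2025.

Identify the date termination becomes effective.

The last day of the cure period: Jun 11, 2025 + 7 days = Jun 18, 2025.
From Wednesday, Jun 18, 2025, 15 business days (Jun 19, Jun 20, Jun 23, Jun 24, …, Jul 7, Jul 8, Jul 9, skipping weekends) brings us to Wednesday, Jul 9, 2025, which is the last day of the appeal period.
The last day of the standstill period: Jul 9, 2025 + 25 days = Aug 3, 2025.
Adding 19 calendar days to Aug 3, 2025 gives Aug 22, 2025, which is the date termination becomes effective. Aug 22, 2025 is a Friday, so no roll-forward applies.

Aug 22, 2025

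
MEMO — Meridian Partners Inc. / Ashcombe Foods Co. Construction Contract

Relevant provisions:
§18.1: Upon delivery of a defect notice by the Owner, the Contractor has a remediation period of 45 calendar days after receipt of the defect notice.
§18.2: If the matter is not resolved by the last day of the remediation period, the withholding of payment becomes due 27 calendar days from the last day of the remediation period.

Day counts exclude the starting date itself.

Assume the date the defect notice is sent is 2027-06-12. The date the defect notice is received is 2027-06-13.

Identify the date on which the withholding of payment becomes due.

Adding 45 calendar days to 2027-06-13 gives 2027-07-28, which is the last day of the remediation period.
The date on which the withholding of payment becomes due: 2027-07-28 + 27 days = 2027-08-24.

2027-08-24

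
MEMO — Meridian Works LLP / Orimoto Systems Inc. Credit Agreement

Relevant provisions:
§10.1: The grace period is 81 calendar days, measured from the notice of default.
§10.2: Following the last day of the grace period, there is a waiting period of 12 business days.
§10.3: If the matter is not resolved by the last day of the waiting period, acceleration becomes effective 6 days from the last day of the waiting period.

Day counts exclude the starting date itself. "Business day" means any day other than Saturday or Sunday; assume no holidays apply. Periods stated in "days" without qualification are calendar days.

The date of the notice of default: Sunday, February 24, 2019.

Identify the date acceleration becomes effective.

June 9, 2019

Adding 81 calendar days to February 24, 2019 gives May 16, 2019, which is the last day of the grace period.
From Thursday, May 16, 2019, 12 business days (May 17, May 20, May 21, May 22, …, May 30, May 31, Jun 3, skipping weekends) brings us to Monday, June 3, 2019, which is the last day of the waiting period.
The date acceleration becomes effective: 6 calendar days after June 3, 2019 is June 9, 2019.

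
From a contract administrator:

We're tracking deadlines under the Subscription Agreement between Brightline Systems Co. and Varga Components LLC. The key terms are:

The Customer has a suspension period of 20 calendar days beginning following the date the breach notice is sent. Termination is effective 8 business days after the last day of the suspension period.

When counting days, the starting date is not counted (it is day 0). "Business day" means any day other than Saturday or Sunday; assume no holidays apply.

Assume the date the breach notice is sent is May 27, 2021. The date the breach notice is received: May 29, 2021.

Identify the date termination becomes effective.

June 28, 2021

The last day of the suspension period: May 27, 2021 + 20 days = June 16, 2021.
The date termination becomes effective: 8 business days after Wednesday, June 16, 2021, skipping weekends — Jun 17, Jun 18, Jun 21, Jun 22, Jun 23, Jun 24, Jun 25, Jun 28 — lands on Monday, June 28, 2021.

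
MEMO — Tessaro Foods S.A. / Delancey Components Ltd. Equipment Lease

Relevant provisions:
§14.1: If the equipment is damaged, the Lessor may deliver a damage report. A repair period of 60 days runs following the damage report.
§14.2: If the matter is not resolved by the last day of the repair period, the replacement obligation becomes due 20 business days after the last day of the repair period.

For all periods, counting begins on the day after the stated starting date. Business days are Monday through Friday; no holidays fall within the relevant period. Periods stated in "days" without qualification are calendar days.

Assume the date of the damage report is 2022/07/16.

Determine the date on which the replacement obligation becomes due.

2022/10/12

The last day of the repair period: 2022/07/16 + 60 days = 2022/09/14.
From Wednesday, 2022/09/14, 20 business days (Sep 15, Sep 16, Sep 19, Sep 20, …, Oct 10, Oct 11, Oct 12, skipping weekends) brings us to Wednesday, 2022/10/12, which is the date on which the replacement obligation becomes due.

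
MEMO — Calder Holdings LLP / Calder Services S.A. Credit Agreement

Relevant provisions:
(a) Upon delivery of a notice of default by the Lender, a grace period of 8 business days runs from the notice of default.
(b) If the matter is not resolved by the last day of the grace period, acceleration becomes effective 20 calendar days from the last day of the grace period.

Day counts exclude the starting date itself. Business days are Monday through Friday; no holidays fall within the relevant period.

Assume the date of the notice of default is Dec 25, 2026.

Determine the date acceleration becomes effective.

Jan 26, 2027

The last day of the grace period: counting 8 business days from Friday, Dec 25, 2026 (Dec 28, Dec 29, Dec 30, Dec 31, Jan 1, Jan 4, Jan 5, Jan 6, skipping weekends) reaches Wednesday, Jan 6, 2027.
Adding 20 calendar days to Jan 6, 2027 gives Jan 26, 2027, which is the date acceleration becomes effective.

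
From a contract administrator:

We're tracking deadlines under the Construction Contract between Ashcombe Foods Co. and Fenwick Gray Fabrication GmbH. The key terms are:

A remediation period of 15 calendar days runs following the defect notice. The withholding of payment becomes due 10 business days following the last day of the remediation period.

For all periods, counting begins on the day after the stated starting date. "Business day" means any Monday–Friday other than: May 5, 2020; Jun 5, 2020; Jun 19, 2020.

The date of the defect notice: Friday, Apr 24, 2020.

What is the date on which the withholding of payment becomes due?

The last day of the remediation period: 15 calendar days after Apr 24, 2020 is May 9, 2020.
The date on which the withholding of payment becomes due: counting 10 business days from Saturday, May 9, 2020 (May 11, May 12, May 13, May 14, May 15, May 18, May 19, May 20, May 21, May 22, skipping weekends) reaches Friday, May 22, 2020.

May 22, 2020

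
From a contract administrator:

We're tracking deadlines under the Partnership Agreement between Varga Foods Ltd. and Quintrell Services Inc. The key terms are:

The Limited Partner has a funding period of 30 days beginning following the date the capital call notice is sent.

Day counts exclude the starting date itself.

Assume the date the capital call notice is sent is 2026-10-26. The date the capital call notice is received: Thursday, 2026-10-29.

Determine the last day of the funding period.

Adding 30 calendar days to 2026-10-26 gives 2026-11-25, which is the last day of the funding period.

2026-11-25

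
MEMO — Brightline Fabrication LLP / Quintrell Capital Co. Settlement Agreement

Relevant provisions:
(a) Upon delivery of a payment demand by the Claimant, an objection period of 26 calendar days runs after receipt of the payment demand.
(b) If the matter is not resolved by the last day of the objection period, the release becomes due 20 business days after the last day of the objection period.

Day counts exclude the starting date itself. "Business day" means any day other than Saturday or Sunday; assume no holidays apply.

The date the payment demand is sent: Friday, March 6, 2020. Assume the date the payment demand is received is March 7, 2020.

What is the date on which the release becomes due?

The last day of the objection period: March 7, 2020 + 26 days = April 2, 2020.
The date on which the release becomes due: counting 20 business days from Thursday, April 2, 2020 (Apr 3, Apr 6, Apr 7, Apr 8, …, Apr 28, Apr 29, Apr 30, skipping weekends) reaches Thursday, April 30, 2020.

April 30, 2020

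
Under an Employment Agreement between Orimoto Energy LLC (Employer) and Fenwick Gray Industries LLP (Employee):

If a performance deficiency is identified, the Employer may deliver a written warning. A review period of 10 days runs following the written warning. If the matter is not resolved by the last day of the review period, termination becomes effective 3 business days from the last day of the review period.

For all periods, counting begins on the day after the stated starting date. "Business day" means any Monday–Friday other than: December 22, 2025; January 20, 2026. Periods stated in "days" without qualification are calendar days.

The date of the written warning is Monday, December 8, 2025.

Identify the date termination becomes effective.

December 24, 2025

The last day of the review period: 10 calendar days after December 8, 2025 is December 18, 2025.
The date termination becomes effective: counting 3 business days from Thursday, December 18, 2025 (Dec 19, Dec 23, Dec 24, skipping weekends and the listed holiday on Dec 22) reaches Wednesday, December 24, 2025.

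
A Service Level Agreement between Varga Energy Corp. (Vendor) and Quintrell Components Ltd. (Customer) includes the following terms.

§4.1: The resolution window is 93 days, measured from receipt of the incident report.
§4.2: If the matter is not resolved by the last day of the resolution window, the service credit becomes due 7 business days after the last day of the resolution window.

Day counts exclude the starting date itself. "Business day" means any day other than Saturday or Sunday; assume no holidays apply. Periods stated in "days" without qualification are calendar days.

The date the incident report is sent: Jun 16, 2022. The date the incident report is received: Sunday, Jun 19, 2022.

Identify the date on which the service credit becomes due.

Sep 29, 2022

The last day of the resolution window: 93 calendar days after Jun 19, 2022 is Sep 20, 2022.
From Tuesday, Sep 20, 2022, 7 business days (Sep 21, Sep 22, Sep 23, Sep 26, Sep 27, Sep 28, Sep 29, skipping weekends) brings us to Thursday, Sep 29, 2022, which is the date on which the service credit becomes due.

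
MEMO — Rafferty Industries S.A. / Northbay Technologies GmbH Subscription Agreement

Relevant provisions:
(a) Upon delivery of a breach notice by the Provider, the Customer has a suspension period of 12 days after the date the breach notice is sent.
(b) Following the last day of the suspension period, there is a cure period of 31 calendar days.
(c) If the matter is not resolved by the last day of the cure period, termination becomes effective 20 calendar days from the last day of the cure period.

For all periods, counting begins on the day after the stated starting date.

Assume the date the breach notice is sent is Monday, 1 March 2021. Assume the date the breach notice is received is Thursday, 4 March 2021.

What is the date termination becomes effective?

3 May 2021

The last day of the suspension period: 1 March 2021 + 12 days = 13 March 2021.
The last day of the cure period: 31 calendar days after 13 March 2021 is 13 April 2021.
The date termination becomes effective: 13 April 2021 + 20 days = 3 May 2021.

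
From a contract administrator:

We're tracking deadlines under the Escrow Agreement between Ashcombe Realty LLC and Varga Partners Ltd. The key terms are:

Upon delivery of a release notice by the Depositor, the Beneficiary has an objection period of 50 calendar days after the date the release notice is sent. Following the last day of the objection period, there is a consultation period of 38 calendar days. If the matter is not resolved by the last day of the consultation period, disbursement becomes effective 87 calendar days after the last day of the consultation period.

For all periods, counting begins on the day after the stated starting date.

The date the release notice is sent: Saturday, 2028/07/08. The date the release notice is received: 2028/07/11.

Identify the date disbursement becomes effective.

2028/12/30

The last day of the objection period: 50 calendar days after 2028/07/08 is 2028/08/27.
Adding 38 calendar days to 2028/08/27 gives 2028/10/04, which is the last day of the consultation period.
The date disbursement becomes effective: 87 calendar days after 2028/10/04 is 2028/12/30.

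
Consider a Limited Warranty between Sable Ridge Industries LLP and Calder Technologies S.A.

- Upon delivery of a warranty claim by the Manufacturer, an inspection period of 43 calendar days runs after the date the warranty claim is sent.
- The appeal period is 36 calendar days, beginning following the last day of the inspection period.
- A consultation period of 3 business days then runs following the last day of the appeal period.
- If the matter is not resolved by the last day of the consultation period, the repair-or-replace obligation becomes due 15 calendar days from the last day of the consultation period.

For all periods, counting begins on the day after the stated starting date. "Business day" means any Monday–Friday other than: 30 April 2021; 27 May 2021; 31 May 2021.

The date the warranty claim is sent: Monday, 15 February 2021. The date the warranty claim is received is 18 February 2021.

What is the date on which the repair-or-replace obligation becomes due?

Adding 43 calendar days to 15 February 2021 gives 30 March 2021, which is the last day of the inspection period.
Adding 36 calendar days to 30 March 2021 gives 5 May 2021, which is the last day of the appeal period.
From Wednesday, 5 May 2021, 3 business days (May 6, May 7, May 10, skipping weekends) brings us to Monday, 10 May 2021, which is the last day of the consultation period.
The date on which the repair-or-replace obligation becomes due: 15 calendar days after 10 May 2021 is 25 May 2021.

25 May 2021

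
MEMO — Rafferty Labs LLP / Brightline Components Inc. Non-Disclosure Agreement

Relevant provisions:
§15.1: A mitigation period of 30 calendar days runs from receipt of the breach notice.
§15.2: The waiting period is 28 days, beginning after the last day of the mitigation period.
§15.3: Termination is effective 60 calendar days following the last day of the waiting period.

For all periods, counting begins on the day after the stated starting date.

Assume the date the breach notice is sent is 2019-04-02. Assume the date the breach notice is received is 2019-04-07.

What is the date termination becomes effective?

2019-08-03

Adding 30 calendar days to 2019-04-07 gives 2019-05-07, which is the last day of the mitigation period.
The last day of the waiting period: 28 calendar days after 2019-05-07 is 2019-06-04.
The date termination becomes effective: 60 calendar days after 2019-06-04 is 2019-08-03.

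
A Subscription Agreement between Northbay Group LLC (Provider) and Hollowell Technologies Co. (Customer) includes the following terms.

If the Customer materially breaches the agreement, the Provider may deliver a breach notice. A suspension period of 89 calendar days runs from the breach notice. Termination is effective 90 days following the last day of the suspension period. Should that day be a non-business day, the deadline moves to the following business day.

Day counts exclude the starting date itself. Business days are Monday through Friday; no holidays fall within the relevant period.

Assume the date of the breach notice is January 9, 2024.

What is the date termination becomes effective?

July 8, 2024

Adding 89 calendar days to January 9, 2024 gives April 7, 2024, which is the last day of the suspension period.
Adding 90 calendar days to April 7, 2024 gives July 6, 2024, which is the date termination becomes effective. That falls on a Saturday, so it rolls to the next business day, Monday, July 8, 2024.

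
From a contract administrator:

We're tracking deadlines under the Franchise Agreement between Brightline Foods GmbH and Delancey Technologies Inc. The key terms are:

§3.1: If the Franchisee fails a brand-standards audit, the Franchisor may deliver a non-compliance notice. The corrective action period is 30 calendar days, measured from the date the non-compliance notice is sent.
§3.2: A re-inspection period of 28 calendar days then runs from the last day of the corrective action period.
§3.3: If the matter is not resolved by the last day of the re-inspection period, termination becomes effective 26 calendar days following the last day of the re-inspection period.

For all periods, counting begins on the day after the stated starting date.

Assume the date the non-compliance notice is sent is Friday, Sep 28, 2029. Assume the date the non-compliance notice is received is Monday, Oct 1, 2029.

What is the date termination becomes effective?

Dec 21, 2029

Adding 30 calendar days to Sep 28, 2029 gives Oct 28, 2029, which is the last day of the corrective action period.
Adding 28 calendar days to Oct 28, 2029 gives Nov 25, 2029, which is the last day of the re-inspection period.
The date termination becomes effective: 26 calendar days after Nov 25, 2029 is Dec 21, 2029.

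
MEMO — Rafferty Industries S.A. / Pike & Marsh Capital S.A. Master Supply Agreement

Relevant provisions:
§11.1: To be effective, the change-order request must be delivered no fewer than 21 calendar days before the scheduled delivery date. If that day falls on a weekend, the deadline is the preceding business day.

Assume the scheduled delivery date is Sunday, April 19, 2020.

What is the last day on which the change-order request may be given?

March 27, 2020

April 19, 2020 minus 21 days is March 29, 2020. That is a Sunday, so the deadline moves back to Friday, March 27, 2020.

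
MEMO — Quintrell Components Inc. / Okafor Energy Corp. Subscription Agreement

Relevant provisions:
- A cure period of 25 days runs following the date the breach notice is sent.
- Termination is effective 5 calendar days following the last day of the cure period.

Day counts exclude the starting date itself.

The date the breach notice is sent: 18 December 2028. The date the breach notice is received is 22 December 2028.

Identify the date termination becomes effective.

Adding 25 calendar days to 18 December 2028 gives 12 January 2029, which is the last day of the cure period.
Adding 5 calendar days to 12 January 2029 gives 17 January 2029, which is the date termination becomes effective.

17 January 2029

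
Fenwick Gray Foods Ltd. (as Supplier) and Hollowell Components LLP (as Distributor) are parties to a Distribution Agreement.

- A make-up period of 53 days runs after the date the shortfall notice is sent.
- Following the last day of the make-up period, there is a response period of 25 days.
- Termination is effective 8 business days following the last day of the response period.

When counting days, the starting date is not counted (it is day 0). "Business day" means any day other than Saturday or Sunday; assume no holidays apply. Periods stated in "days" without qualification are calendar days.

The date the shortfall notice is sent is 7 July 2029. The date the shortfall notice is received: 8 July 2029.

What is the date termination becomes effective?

3 October 2029

Adding 53 calendar days to 7 July 2029 gives 29 August 2029, which is the last day of the make-up period.
The last day of the response period: 25 calendar days after 29 August 2029 is 23 September 2029.
From Sunday, 23 September 2029, 8 business days (Sep 24, Sep 25, Sep 26, Sep 27, Sep 28, Oct 1, Oct 2, Oct 3, skipping weekends) brings us to Wednesday, 3 October 2029, which is the date termination becomes effective.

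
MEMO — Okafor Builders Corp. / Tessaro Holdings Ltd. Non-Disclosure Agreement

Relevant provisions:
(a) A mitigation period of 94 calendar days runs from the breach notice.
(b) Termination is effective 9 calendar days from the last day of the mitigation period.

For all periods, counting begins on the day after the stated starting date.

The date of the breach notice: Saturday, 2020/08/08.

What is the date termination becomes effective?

Adding 94 calendar days to 2020/08/08 gives 2020/11/10, which is the last day of the mitigation period.
The date termination becomes effective: 9 calendar days after 2020/11/10 is 2020/11/19.

2020/11/19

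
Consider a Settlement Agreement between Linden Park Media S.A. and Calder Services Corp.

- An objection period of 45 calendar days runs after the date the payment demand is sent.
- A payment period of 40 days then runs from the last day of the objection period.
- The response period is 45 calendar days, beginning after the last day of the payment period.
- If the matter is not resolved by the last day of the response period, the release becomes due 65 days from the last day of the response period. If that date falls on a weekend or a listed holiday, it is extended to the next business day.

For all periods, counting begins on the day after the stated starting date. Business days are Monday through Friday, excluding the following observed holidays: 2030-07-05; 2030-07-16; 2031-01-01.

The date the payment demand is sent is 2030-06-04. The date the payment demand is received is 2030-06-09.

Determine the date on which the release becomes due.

The last day of the objection period: 45 calendar days after 2030-06-04 is 2030-07-19.
The last day of the payment period: 40 calendar days after 2030-07-19 is 2030-08-28.
Adding 45 calendar days to 2030-08-28 gives 2030-10-12, which is the last day of the response period.
Adding 65 calendar days to 2030-10-12 gives 2030-12-16, which is the date on which the release becomes due. 2030-12-16 is a Monday and is not a listed holiday, so no roll-forward applies.

2030-12-16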